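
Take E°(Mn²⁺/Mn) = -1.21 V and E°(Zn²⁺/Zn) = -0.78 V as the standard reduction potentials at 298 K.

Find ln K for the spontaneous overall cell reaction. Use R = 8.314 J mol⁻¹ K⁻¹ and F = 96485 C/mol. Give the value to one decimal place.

Cathode: Zn²⁺/Zn; anode: Mn²⁺/Mn. E°cell = (-0.78) − (-1.21) = +0.43 V, with n = 2.
ΔG° = −nFE° = −RT ln K, so ln K = nFE°/(RT) = (2)(96485)(+0.43) / ((8.314)(298)) = 33.491.

33.5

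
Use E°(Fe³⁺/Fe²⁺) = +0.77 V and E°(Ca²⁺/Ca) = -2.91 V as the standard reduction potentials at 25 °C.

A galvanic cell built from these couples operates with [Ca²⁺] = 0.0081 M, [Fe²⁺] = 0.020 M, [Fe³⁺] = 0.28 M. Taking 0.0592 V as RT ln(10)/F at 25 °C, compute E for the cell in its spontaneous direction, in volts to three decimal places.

+3.810 V

Fe³⁺/Fe²⁺ is the cathode (higher E°), Ca²⁺/Ca the anode: E°cell = +0.77 − (-2.91) = +3.68 V, n = 2.
Overall: 2 Fe³⁺(aq) + Ca(s) → 2 Fe²⁺(aq) + Ca²⁺(aq)
Q = [Fe²⁺]^2·[Ca²⁺] / ([Fe³⁺]^2); log Q = -4.384.
E = E° − (0.0592/n) log Q = +3.68 − (0.0592/2)(-4.384) = +3.810 V.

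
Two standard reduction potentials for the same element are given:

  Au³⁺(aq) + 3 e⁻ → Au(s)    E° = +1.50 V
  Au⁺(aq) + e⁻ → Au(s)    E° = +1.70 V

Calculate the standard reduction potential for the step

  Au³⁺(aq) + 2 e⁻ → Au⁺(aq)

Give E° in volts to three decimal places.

+1.400 V

Sequential free energies add, so n₃E°₃ = n₁E°₁ + n₂E°₂.
With n₃ = 3, and the known step contributing 1×(+1.70) V, the unknown satisfies 2·E° = 3×(+1.50) − 1×(+1.70) = +2.800.
E° = +2.800 / 2 = +1.400 V.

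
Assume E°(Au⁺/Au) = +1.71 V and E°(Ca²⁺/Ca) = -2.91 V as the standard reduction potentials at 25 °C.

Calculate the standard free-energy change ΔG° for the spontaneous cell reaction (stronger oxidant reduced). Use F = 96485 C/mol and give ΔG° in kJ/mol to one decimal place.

-891.5 kJ/mol

Au⁺/Au (E° = +1.71 V) is the cathode; Ca²⁺/Ca (E° = -2.91 V) is the anode, so E°cell = +4.62 V.
Balancing electrons gives n = 2 (lcm of 1 and 2).
ΔG° = −nFE° = −(2)(96485)(+4.62) = -891,521 J = -891.5 kJ/mol.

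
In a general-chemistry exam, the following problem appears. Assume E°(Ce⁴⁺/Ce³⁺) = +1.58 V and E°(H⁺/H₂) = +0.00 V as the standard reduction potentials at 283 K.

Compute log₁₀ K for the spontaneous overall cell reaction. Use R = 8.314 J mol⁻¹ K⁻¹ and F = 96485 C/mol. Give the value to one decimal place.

Cathode: Ce⁴⁺/Ce³⁺; anode: H⁺/H₂. E°cell = (+1.58) − (+0.00) = +1.58 V, with n = 2.
ΔG° = −nFE° = −RT ln K, so ln K = nFE°/(RT) = (2)(96485)(+1.58) / ((8.314)(283)) = 129.584.
log₁₀ K = 129.584 / ln 10 = 56.3.

56.3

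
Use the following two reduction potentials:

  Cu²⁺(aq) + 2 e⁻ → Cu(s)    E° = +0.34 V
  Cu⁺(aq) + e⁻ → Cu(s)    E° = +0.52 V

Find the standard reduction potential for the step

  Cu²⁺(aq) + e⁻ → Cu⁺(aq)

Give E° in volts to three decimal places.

Sequential free energies add, so n₃E°₃ = n₁E°₁ + n₂E°₂.
With n₃ = 2, and the known step contributing 1×(+0.52) V, the unknown satisfies 1·E° = 2×(+0.34) − 1×(+0.52) = +0.160.
E° = +0.160 / 1 = +0.160 V.

+0.160 V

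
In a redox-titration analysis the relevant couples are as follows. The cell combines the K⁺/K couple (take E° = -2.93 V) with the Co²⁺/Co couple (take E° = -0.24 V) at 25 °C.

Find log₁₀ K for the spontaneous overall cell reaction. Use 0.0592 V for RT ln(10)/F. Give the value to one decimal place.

Cathode: Co²⁺/Co; anode: K⁺/K. E°cell = +2.69 V, n = 2.
log K = nE°cell / 0.0592 = (2)(+2.69) / 0.0592 = 90.9.

90.9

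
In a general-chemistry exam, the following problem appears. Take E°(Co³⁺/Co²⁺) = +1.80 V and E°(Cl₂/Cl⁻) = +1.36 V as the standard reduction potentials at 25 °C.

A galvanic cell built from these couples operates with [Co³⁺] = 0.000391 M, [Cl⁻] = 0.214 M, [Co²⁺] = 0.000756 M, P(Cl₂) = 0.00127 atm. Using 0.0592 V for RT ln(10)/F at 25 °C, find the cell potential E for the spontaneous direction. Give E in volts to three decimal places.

Co³⁺/Co²⁺ is the cathode (higher E°), Cl₂/Cl⁻ the anode: E°cell = +1.80 − (+1.36) = +0.44 V, n = 2.
Overall: 2 Co³⁺(aq) + 2 Cl⁻(aq) → 2 Co²⁺(aq) + Cl₂(g)
Q = [Co²⁺]^2·P(Cl₂) / ([Co³⁺]^2·[Cl⁻]^2); log Q = -0.984.
E = E° − (0.0592/n) log Q = +0.44 − (0.0592/2)(-0.984) = +0.469 V.

+0.469 V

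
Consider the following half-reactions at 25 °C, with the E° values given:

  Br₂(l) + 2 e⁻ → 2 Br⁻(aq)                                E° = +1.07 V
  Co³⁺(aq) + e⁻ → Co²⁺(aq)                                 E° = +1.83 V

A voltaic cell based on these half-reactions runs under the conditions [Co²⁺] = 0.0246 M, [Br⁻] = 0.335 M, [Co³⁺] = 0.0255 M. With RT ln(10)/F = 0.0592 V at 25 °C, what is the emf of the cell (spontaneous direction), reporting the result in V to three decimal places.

+0.733 V

Co³⁺/Co²⁺ is the cathode (higher E°), Br₂/Br⁻ the anode: E°cell = +1.83 − (+1.07) = +0.76 V, n = 2.
Overall: 2 Co³⁺(aq) + 2 Br⁻(aq) → 2 Co²⁺(aq) + Br₂(l)
Q = [Co²⁺]^2 / ([Co³⁺]^2·[Br⁻]^2); log Q = 0.919.
E = E° − (0.0592/n) log Q = +0.76 − (0.0592/2)(0.919) = +0.733 V.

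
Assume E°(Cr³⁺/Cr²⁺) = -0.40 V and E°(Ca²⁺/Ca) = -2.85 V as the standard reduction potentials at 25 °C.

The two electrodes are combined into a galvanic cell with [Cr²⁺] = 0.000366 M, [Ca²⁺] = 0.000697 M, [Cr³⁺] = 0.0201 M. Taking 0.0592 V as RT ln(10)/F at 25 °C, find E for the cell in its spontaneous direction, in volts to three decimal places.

+2.646 V

Cr³⁺/Cr²⁺ is the cathode (higher E°), Ca²⁺/Ca the anode: E°cell = -0.40 − (-2.85) = +2.45 V, n = 2.
Overall: 2 Cr³⁺(aq) + Ca(s) → 2 Cr²⁺(aq) + Ca²⁺(aq)
Q = [Cr²⁺]^2·[Ca²⁺] / ([Cr³⁺]^2); log Q = -6.636.
E = E° − (0.0592/n) log Q = +2.45 − (0.0592/2)(-6.636) = +2.646 V.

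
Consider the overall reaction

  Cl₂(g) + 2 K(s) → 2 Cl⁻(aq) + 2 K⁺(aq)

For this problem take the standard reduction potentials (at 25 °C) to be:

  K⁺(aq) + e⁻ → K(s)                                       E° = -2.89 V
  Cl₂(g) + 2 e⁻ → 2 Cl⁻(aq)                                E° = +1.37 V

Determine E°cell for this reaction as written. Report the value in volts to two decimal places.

+4.26 V

The Cl₂/Cl⁻ couple has the higher reduction potential, so it is the cathode; K⁺/K is oxidised at the anode.
E°cell = E°(cathode) − E°(anode) = (+1.37) − (-2.89) = +4.26 V.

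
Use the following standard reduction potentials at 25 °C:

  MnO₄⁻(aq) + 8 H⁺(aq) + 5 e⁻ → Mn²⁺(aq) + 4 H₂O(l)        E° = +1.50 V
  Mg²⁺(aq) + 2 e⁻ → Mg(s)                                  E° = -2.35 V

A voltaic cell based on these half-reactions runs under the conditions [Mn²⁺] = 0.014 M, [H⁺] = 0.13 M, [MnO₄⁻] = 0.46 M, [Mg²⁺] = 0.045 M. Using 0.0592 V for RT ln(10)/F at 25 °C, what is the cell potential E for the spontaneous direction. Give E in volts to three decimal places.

MnO₄⁻/Mn²⁺ is the cathode (higher E°), Mg²⁺/Mg the anode: E°cell = +1.50 − (-2.35) = +3.85 V, n = 10.
Overall: 2 MnO₄⁻(aq) + 16 H⁺(aq) + 5 Mg(s) → 2 Mn²⁺(aq) + 8 H₂O(l) + 5 Mg²⁺(aq)
Q = [Mn²⁺]^2·[Mg²⁺]^5 / ([MnO₄⁻]^2·[H⁺]^16); log Q = 4.410.
E = E° − (0.0592/n) log Q = +3.85 − (0.0592/10)(4.410) = +3.824 V.

+3.824 V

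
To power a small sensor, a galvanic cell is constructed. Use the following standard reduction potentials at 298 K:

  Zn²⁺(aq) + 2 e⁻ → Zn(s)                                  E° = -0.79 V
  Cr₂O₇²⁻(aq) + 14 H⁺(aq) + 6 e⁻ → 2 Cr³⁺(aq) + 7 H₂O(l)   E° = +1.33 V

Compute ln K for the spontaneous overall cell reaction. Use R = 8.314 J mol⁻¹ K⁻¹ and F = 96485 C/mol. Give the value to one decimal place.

495.4

Cathode: Cr₂O₇²⁻/Cr³⁺; anode: Zn²⁺/Zn. E°cell = (+1.33) − (-0.79) = +2.12 V, with n = 6.
ΔG° = −nFE° = −RT ln K, so ln K = nFE°/(RT) = (6)(96485)(+2.12) / ((8.314)(298)) = 495.360.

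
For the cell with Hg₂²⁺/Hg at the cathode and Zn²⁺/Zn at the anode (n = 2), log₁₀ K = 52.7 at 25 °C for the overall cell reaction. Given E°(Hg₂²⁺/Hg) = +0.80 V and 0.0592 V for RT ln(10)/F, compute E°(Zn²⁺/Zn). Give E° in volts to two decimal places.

-0.76 V

E°cell = (0.0592/n)·log K = (0.0592/2)(52.7) = +1.560 V.
Since Hg₂²⁺/Hg is the cathode and Zn²⁺/Zn the anode, E°cell = E°(Hg₂²⁺/Hg) − E°(Zn²⁺/Zn).
So E°(Zn²⁺/Zn) = E°(Hg₂²⁺/Hg) − E°cell = (+0.80) − (+1.560) = -0.76 V.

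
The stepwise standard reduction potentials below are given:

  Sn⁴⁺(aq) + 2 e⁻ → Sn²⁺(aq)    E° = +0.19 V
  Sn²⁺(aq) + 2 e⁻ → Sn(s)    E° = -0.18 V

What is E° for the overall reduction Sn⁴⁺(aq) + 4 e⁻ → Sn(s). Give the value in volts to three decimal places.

Since ΔG° = −nFE° is additive over sequential reductions, n₃E°₃ = n₁E°₁ + n₂E°₂.
E°₃ = (2×+0.19 + 2×-0.18) / 4 = (+0.020) / 4 = +0.005 V.

+0.005 V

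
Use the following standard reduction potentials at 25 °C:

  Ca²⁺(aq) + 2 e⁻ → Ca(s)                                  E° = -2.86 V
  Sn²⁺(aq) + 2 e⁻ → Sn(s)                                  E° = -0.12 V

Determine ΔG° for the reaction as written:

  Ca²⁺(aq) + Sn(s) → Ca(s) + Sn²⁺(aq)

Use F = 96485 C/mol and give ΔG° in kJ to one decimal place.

As written, Ca²⁺/Ca is reduced (cathode) and Sn²⁺/Sn is oxidised (anode), so E°cell = (-2.86) − (-0.12) = -2.74 V.
Balancing electrons gives n = 2.
ΔG° = −nFE° = −(2)(96485)(-2.74) = 528,738 J = +528.7 kJ.

+528.7 kJ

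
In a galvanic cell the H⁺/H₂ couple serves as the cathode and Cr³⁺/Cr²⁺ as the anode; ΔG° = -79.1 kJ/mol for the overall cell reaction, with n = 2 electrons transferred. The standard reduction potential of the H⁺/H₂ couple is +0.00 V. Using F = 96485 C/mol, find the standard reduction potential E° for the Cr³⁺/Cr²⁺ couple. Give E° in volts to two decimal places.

E°cell = −ΔG°/(nF) = −(-79.1×10³)/((2)(96485)) = +0.410 V.
Since H⁺/H₂ is the cathode and Cr³⁺/Cr²⁺ the anode, E°cell = E°(H⁺/H₂) − E°(Cr³⁺/Cr²⁺).
So E°(Cr³⁺/Cr²⁺) = E°(H⁺/H₂) − E°cell = (+0.00) − (+0.410) = -0.41 V.

-0.41 V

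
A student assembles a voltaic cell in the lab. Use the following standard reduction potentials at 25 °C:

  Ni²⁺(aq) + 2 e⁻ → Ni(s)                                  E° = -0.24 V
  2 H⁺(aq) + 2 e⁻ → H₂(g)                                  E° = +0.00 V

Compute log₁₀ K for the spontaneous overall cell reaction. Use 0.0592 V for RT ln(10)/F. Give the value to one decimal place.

Cathode: H⁺/H₂; anode: Ni²⁺/Ni. E°cell = +0.24 V, n = 2.
log K = nE°cell / 0.0592 = (2)(+0.24) / 0.0592 = 8.1.

8.1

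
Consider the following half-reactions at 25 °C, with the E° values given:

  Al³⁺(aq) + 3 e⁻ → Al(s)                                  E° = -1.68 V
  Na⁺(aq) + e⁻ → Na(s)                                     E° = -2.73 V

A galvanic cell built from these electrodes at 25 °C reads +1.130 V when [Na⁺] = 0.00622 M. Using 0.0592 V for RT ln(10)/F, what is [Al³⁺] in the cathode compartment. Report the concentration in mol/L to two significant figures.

Al³⁺/Al is the cathode, Na⁺/Na the anode: E°cell = +1.05 V, n = 3.
Overall reaction: Al³⁺(aq) + 3 Na(s) → Al(s) + 3 Na⁺(aq); Q = [Na⁺]^3/[Al³⁺]^1.
From E = E° − (0.0592/n) log Q: log Q = (E° − E)·n/0.0592 = (+1.05 − (+1.130))·3/0.0592 = -4.0541.
So 1·log[Al³⁺] = 3·log(0.00622) − log Q = -6.6186 − (-4.0541) = -2.5645; [Al³⁺] = 10^(-2.5645) ≈ 0.0027 M.

0.0027 M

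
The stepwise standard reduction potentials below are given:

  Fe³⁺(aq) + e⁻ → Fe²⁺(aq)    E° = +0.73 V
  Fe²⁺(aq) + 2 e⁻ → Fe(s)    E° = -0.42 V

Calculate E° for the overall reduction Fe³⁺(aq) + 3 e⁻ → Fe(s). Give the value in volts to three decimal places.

Adding the free-energy changes (−nFE°) of the two steps gives −n₃FE°₃ = −n₁FE°₁ − n₂FE°₂.
E°₃ = (1×+0.73 + 2×-0.42) / 3 = (-0.110) / 3 = -0.037 V.

-0.037 V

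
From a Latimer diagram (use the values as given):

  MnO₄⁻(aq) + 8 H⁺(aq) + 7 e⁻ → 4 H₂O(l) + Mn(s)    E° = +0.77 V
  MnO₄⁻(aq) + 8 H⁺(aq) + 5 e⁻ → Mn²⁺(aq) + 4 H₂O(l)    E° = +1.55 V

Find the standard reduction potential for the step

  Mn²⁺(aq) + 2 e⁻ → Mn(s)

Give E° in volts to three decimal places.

Sequential free energies add, so n₃E°₃ = n₁E°₁ + n₂E°₂.
With n₃ = 7, and the known step contributing 5×(+1.55) V, the unknown satisfies 2·E° = 7×(+0.77) − 5×(+1.55) = -2.360.
E° = -2.360 / 2 = -1.180 V.

-1.180 V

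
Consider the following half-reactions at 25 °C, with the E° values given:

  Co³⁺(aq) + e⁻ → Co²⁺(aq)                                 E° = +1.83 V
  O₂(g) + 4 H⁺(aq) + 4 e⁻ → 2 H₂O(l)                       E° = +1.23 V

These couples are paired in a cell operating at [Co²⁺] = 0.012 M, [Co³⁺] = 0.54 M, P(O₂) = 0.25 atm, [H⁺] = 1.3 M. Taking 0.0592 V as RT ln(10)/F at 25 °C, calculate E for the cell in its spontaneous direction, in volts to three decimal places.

Co³⁺/Co²⁺ is the cathode (higher E°), O₂/H₂O the anode: E°cell = +1.83 − (+1.23) = +0.60 V, n = 4.
Overall: 4 Co³⁺(aq) + 2 H₂O(l) → 4 Co²⁺(aq) + O₂(g) + 4 H⁺(aq)
Q = [Co²⁺]^4·P(O₂)·[H⁺]^4 / ([Co³⁺]^4); log Q = -6.759.
E = E° − (0.0592/n) log Q = +0.60 − (0.0592/4)(-6.759) = +0.700 V.

+0.700 V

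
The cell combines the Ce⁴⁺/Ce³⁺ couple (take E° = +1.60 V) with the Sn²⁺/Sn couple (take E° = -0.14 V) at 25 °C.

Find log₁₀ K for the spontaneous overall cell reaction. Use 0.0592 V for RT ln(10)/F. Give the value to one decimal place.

58.8

Cathode: Ce⁴⁺/Ce³⁺; anode: Sn²⁺/Sn. E°cell = +1.74 V, n = 2.
log K = nE°cell / 0.0592 = (2)(+1.74) / 0.0592 = 58.8.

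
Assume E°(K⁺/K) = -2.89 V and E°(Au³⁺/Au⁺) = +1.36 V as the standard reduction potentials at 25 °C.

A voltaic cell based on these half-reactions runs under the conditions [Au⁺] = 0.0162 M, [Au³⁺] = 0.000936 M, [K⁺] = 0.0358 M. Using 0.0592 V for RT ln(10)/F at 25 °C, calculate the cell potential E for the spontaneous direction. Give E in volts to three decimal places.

+4.299 V

Au³⁺/Au⁺ is the cathode (higher E°), K⁺/K the anode: E°cell = +1.36 − (-2.89) = +4.25 V, n = 2.
Overall: Au³⁺(aq) + 2 K(s) → Au⁺(aq) + 2 K⁺(aq)
Q = [Au⁺]·[K⁺]^2 / ([Au³⁺]); log Q = -1.654.
E = E° − (0.0592/n) log Q = +4.25 − (0.0592/2)(-1.654) = +4.299 V.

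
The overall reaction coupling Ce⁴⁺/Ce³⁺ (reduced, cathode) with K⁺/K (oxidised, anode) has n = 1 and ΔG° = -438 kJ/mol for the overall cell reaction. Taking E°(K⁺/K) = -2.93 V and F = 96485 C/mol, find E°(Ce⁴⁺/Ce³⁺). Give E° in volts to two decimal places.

E°cell = −ΔG°/(nF) = −(-438×10³)/((1)(96485)) = +4.540 V.
Since Ce⁴⁺/Ce³⁺ is the cathode and K⁺/K the anode, E°cell = E°(Ce⁴⁺/Ce³⁺) − E°(K⁺/K).
So E°(Ce⁴⁺/Ce³⁺) = E°cell + E°(K⁺/K) = +4.540 + (-2.93) = +1.61 V.

+1.61 V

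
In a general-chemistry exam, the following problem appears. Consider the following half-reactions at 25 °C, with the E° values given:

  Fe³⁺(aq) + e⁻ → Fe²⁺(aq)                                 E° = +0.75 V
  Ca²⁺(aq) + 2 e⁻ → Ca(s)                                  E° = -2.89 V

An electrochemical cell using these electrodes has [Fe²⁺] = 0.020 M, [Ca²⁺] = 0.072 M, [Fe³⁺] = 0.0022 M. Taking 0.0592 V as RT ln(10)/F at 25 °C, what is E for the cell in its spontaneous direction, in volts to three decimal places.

+3.617 V

Fe³⁺/Fe²⁺ is the cathode (higher E°), Ca²⁺/Ca the anode: E°cell = +0.75 − (-2.89) = +3.64 V, n = 2.
Overall: 2 Fe³⁺(aq) + Ca(s) → 2 Fe²⁺(aq) + Ca²⁺(aq)
Q = [Fe²⁺]^2·[Ca²⁺] / ([Fe³⁺]^2); log Q = 0.775.
E = E° − (0.0592/n) log Q = +3.64 − (0.0592/2)(0.775) = +3.617 V.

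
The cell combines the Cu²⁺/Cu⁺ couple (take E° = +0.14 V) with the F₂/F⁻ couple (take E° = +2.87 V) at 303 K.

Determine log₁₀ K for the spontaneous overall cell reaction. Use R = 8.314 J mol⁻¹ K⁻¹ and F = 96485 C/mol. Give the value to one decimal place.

Cathode: F₂/F⁻; anode: Cu²⁺/Cu⁺. E°cell = (+2.87) − (+0.14) = +2.73 V, with n = 2.
ΔG° = −nFE° = −RT ln K, so ln K = nFE°/(RT) = (2)(96485)(+2.73) / ((8.314)(303)) = 209.122.
log₁₀ K = 209.122 / ln 10 = 90.8.

90.8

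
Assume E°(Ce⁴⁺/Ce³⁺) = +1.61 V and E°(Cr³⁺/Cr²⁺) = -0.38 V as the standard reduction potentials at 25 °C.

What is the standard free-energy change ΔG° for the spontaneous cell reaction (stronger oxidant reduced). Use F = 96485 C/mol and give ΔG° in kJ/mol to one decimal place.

-192.0 kJ/mol

Ce⁴⁺/Ce³⁺ (E° = +1.61 V) is the cathode; Cr³⁺/Cr²⁺ (E° = -0.38 V) is the anode, so E°cell = +1.99 V.
Balancing electrons gives n = 1 (lcm of 1 and 1).
ΔG° = −nFE° = −(1)(96485)(+1.99) = -192,005 J = -192.0 kJ/mol.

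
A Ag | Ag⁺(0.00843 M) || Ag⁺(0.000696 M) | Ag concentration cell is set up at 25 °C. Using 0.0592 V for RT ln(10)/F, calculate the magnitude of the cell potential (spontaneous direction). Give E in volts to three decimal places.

+0.064 V

For a concentration cell E°cell = 0. The 0.00843 M side is the cathode (reduction is favoured where [Ag⁺] is higher).
With n = 1, E = −(0.0592/1) log([Ag⁺]ₐₙ/[Ag⁺]꜀ₐₜ) = −(0.0592/1) log(0.000696/0.00843) = −(0.0592/1)(-1.083) = +0.064 V.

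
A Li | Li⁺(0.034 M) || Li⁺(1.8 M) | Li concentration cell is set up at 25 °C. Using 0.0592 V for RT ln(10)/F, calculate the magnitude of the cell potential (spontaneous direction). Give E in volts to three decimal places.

For a concentration cell E°cell = 0. The 1.8 M side is the cathode (reduction is favoured where [Li⁺] is higher).
With n = 1, E = −(0.0592/1) log([Li⁺]ₐₙ/[Li⁺]꜀ₐₜ) = −(0.0592/1) log(0.034/1.8) = −(0.0592/1)(-1.724) = +0.102 V.

+0.102 V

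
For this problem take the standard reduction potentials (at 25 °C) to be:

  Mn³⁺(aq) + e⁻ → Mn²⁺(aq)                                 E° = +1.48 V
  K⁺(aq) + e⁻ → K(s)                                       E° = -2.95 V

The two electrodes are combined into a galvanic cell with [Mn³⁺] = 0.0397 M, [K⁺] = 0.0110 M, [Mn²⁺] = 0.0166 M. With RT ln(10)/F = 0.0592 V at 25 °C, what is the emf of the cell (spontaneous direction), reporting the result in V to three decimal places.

+4.568 V

Mn³⁺/Mn²⁺ is the cathode (higher E°), K⁺/K the anode: E°cell = +1.48 − (-2.95) = +4.43 V, n = 1.
Overall: Mn³⁺(aq) + K(s) → Mn²⁺(aq) + K⁺(aq)
Q = [Mn²⁺]·[K⁺] / ([Mn³⁺]); log Q = -2.337.
E = E° − (0.0592/n) log Q = +4.43 − (0.0592/1)(-2.337) = +4.568 V.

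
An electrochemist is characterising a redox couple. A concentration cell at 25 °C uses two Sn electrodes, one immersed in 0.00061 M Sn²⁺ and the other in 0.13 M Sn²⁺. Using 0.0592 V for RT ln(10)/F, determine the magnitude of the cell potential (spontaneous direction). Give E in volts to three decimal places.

+0.069 V

For a concentration cell E°cell = 0. The 0.13 M side is the cathode (reduction is favoured where [Sn²⁺] is higher).
With n = 2, E = −(0.0592/2) log([Sn²⁺]ₐₙ/[Sn²⁺]꜀ₐₜ) = −(0.0592/2) log(0.00061/0.13) = −(0.0592/2)(-2.329) = +0.069 V.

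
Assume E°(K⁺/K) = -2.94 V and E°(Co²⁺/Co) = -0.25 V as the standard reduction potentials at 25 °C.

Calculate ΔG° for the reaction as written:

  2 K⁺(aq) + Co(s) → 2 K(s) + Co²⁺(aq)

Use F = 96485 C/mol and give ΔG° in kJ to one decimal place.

+519.1 kJ

As written, K⁺/K is reduced (cathode) and Co²⁺/Co is oxidised (anode), so E°cell = (-2.94) − (-0.25) = -2.69 V.
Balancing electrons gives n = 2.
ΔG° = −nFE° = −(2)(96485)(-2.69) = 519,089 J = +519.1 kJ.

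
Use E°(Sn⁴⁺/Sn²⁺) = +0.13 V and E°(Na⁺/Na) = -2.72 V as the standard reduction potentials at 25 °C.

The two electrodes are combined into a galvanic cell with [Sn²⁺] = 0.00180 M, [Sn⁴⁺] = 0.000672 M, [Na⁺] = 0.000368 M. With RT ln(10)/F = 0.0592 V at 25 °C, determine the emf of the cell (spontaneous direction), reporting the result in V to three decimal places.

+3.041 V

Sn⁴⁺/Sn²⁺ is the cathode (higher E°), Na⁺/Na the anode: E°cell = +0.13 − (-2.72) = +2.85 V, n = 2.
Overall: Sn⁴⁺(aq) + 2 Na(s) → Sn²⁺(aq) + 2 Na⁺(aq)
Q = [Sn²⁺]·[Na⁺]^2 / ([Sn⁴⁺]); log Q = -6.440.
E = E° − (0.0592/n) log Q = +2.85 − (0.0592/2)(-6.440) = +3.041 V.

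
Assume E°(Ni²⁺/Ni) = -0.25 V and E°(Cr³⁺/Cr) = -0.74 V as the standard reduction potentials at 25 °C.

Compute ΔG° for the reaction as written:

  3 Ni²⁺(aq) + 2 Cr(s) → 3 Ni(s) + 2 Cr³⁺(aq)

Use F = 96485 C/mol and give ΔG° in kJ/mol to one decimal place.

-283.7 kJ/mol

As written, Ni²⁺/Ni is reduced (cathode) and Cr³⁺/Cr is oxidised (anode), so E°cell = (-0.25) − (-0.74) = +0.49 V.
Balancing electrons gives n = 6.
ΔG° = −nFE° = −(6)(96485)(+0.49) = -283,666 J = -283.7 kJ/mol.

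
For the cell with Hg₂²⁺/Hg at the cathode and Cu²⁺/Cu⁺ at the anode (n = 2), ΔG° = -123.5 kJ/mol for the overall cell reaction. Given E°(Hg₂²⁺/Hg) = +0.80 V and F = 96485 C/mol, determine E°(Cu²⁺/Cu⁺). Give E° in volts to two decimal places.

+0.16 V

E°cell = −ΔG°/(nF) = −(-123.5×10³)/((2)(96485)) = +0.640 V.
Since Hg₂²⁺/Hg is the cathode and Cu²⁺/Cu⁺ the anode, E°cell = E°(Hg₂²⁺/Hg) − E°(Cu²⁺/Cu⁺).
So E°(Cu²⁺/Cu⁺) = E°(Hg₂²⁺/Hg) − E°cell = (+0.80) − (+0.640) = +0.16 V.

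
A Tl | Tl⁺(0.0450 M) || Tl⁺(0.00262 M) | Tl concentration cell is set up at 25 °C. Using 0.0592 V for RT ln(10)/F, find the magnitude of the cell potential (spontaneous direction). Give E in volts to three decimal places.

+0.073 V

For a concentration cell E°cell = 0. The 0.0450 M side is the cathode (reduction is favoured where [Tl⁺] is higher).
With n = 1, E = −(0.0592/1) log([Tl⁺]ₐₙ/[Tl⁺]꜀ₐₜ) = −(0.0592/1) log(0.00262/0.045) = −(0.0592/1)(-1.235) = +0.073 V.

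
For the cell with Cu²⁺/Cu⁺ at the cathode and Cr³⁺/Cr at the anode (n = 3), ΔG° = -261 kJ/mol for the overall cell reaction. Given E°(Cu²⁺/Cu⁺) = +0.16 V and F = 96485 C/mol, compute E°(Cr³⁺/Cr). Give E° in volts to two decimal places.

-0.74 V

E°cell = −ΔG°/(nF) = −(-261×10³)/((3)(96485)) = +0.902 V.
Since Cu²⁺/Cu⁺ is the cathode and Cr³⁺/Cr the anode, E°cell = E°(Cu²⁺/Cu⁺) − E°(Cr³⁺/Cr).
So E°(Cr³⁺/Cr) = E°(Cu²⁺/Cu⁺) − E°cell = (+0.16) − (+0.902) = -0.74 V.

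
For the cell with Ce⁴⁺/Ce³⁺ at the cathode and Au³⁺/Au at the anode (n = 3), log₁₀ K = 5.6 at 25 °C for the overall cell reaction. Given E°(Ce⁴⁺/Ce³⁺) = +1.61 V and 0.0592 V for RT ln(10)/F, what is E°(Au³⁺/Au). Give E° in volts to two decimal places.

E°cell = (0.0592/n)·log K = (0.0592/3)(5.6) = +0.111 V.
Since Ce⁴⁺/Ce³⁺ is the cathode and Au³⁺/Au the anode, E°cell = E°(Ce⁴⁺/Ce³⁺) − E°(Au³⁺/Au).
So E°(Au³⁺/Au) = E°(Ce⁴⁺/Ce³⁺) − E°cell = (+1.61) − (+0.111) = +1.50 V.

+1.50 V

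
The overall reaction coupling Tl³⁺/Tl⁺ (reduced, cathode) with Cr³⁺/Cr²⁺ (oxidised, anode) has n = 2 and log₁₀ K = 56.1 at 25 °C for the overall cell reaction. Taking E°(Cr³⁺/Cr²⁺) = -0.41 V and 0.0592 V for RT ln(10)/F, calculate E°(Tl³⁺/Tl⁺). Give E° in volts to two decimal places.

+1.25 V

E°cell = (0.0592/n)·log K = (0.0592/2)(56.1) = +1.661 V.
Since Tl³⁺/Tl⁺ is the cathode and Cr³⁺/Cr²⁺ the anode, E°cell = E°(Tl³⁺/Tl⁺) − E°(Cr³⁺/Cr²⁺).
So E°(Tl³⁺/Tl⁺) = E°cell + E°(Cr³⁺/Cr²⁺) = +1.661 + (-0.41) = +1.25 V.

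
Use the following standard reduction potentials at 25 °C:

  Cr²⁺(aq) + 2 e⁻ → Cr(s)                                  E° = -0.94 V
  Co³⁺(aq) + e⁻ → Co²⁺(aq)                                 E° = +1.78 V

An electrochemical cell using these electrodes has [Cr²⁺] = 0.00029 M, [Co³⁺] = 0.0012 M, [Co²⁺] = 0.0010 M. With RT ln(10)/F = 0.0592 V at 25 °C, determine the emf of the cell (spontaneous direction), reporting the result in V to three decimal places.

Co³⁺/Co²⁺ is the cathode (higher E°), Cr²⁺/Cr the anode: E°cell = +1.78 − (-0.94) = +2.72 V, n = 2.
Overall: 2 Co³⁺(aq) + Cr(s) → 2 Co²⁺(aq) + Cr²⁺(aq)
Q = [Co²⁺]^2·[Cr²⁺] / ([Co³⁺]^2); log Q = -3.696.
E = E° − (0.0592/n) log Q = +2.72 − (0.0592/2)(-3.696) = +2.829 V.

+2.829 V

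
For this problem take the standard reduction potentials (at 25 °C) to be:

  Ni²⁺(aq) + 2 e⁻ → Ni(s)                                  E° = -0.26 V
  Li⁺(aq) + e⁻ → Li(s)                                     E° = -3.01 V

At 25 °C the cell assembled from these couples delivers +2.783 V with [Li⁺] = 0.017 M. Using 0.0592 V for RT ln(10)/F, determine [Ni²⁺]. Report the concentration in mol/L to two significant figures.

0.0038 M

Ni²⁺/Ni is the cathode, Li⁺/Li the anode: E°cell = +2.75 V, n = 2.
Overall reaction: Ni²⁺(aq) + 2 Li(s) → Ni(s) + 2 Li⁺(aq); Q = [Li⁺]^2/[Ni²⁺]^1.
From E = E° − (0.0592/n) log Q: log Q = (E° − E)·n/0.0592 = (+2.75 − (+2.783))·2/0.0592 = -1.1149.
So 1·log[Ni²⁺] = 2·log(0.017) − log Q = -3.5391 − (-1.1149) = -2.4242; [Ni²⁺] = 10^(-2.4242) ≈ 0.0038 M.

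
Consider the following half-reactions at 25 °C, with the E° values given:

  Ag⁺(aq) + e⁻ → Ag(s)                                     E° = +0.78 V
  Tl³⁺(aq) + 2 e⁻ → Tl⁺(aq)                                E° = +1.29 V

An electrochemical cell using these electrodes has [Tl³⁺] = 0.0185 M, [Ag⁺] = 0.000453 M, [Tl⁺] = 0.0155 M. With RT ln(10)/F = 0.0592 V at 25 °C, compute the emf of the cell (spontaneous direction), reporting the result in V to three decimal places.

Tl³⁺/Tl⁺ is the cathode (higher E°), Ag⁺/Ag the anode: E°cell = +1.29 − (+0.78) = +0.51 V, n = 2.
Overall: Tl³⁺(aq) + 2 Ag(s) → Tl⁺(aq) + 2 Ag⁺(aq)
Q = [Tl⁺]·[Ag⁺]^2 / ([Tl³⁺]); log Q = -6.765.
E = E° − (0.0592/n) log Q = +0.51 − (0.0592/2)(-6.765) = +0.710 V.

+0.710 V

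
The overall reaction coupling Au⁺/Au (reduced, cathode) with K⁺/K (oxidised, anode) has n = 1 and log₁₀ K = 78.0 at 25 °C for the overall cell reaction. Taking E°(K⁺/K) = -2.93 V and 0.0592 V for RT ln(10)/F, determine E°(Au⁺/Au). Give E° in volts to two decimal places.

E°cell = (0.0592/n)·log K = (0.0592/1)(78.0) = +4.618 V.
Since Au⁺/Au is the cathode and K⁺/K the anode, E°cell = E°(Au⁺/Au) − E°(K⁺/K).
So E°(Au⁺/Au) = E°cell + E°(K⁺/K) = +4.618 + (-2.93) = +1.69 V.

+1.69 V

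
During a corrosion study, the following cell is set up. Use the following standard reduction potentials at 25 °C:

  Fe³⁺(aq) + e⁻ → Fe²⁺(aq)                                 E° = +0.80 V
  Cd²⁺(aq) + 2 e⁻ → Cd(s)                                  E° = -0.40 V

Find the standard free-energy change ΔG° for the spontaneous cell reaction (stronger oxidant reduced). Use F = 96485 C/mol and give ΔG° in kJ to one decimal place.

-231.6 kJ

Fe³⁺/Fe²⁺ (E° = +0.80 V) is the cathode; Cd²⁺/Cd (E° = -0.40 V) is the anode, so E°cell = +1.20 V.
Balancing electrons gives n = 2 (lcm of 1 and 2).
ΔG° = −nFE° = −(2)(96485)(+1.20) = -231,564 J = -231.6 kJ.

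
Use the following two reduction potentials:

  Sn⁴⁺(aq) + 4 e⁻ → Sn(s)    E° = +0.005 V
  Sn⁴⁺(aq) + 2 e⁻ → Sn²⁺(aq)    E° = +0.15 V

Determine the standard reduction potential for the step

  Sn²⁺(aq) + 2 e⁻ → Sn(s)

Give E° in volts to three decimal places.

-0.140 V

Sequential free energies add, so n₃E°₃ = n₁E°₁ + n₂E°₂.
With n₃ = 4, and the known step contributing 2×(+0.15) V, the unknown satisfies 2·E° = 4×(+0.005) − 2×(+0.15) = -0.280.
E° = -0.280 / 2 = -0.140 V.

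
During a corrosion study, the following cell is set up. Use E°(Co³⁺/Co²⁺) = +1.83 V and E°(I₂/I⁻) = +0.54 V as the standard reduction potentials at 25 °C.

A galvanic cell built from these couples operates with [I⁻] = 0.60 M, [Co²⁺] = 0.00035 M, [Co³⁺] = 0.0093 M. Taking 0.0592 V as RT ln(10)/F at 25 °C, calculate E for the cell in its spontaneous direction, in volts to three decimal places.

Co³⁺/Co²⁺ is the cathode (higher E°), I₂/I⁻ the anode: E°cell = +1.83 − (+0.54) = +1.29 V, n = 2.
Overall: 2 Co³⁺(aq) + 2 I⁻(aq) → 2 Co²⁺(aq) + I₂(s)
Q = [Co²⁺]^2 / ([Co³⁺]^2·[I⁻]^2); log Q = -2.405.
E = E° − (0.0592/n) log Q = +1.29 − (0.0592/2)(-2.405) = +1.361 V.

+1.361 V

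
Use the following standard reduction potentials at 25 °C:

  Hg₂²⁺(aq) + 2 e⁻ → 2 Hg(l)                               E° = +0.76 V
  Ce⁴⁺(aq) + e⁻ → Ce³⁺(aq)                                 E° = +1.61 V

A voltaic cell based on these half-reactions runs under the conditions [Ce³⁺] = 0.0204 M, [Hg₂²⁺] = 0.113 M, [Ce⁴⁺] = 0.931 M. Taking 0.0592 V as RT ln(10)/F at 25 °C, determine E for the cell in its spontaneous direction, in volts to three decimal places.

Ce⁴⁺/Ce³⁺ is the cathode (higher E°), Hg₂²⁺/Hg the anode: E°cell = +1.61 − (+0.76) = +0.85 V, n = 2.
Overall: 2 Ce⁴⁺(aq) + 2 Hg(l) → 2 Ce³⁺(aq) + Hg₂²⁺(aq)
Q = [Ce³⁺]^2·[Hg₂²⁺] / ([Ce⁴⁺]^2); log Q = -4.266.
E = E° − (0.0592/n) log Q = +0.85 − (0.0592/2)(-4.266) = +0.976 V.

+0.976 V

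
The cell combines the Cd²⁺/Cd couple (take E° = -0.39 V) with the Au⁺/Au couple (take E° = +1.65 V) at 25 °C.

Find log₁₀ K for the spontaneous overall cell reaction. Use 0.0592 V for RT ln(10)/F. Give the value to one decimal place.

Cathode: Au⁺/Au; anode: Cd²⁺/Cd. E°cell = +2.04 V, n = 2.
log K = nE°cell / 0.0592 = (2)(+2.04) / 0.0592 = 68.9.

68.9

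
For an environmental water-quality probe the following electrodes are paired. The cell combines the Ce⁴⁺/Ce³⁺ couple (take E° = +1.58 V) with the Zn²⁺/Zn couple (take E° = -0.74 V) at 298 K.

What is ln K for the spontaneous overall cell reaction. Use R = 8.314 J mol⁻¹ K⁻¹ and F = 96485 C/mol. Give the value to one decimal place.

180.7

Cathode: Ce⁴⁺/Ce³⁺; anode: Zn²⁺/Zn. E°cell = (+1.58) − (-0.74) = +2.32 V, with n = 2.
ΔG° = −nFE° = −RT ln K, so ln K = nFE°/(RT) = (2)(96485)(+2.32) / ((8.314)(298)) = 180.697.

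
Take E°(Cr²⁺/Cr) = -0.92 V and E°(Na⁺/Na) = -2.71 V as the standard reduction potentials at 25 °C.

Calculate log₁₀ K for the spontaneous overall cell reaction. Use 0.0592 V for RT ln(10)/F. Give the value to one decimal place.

Cathode: Cr²⁺/Cr; anode: Na⁺/Na. E°cell = +1.79 V, n = 2.
log K = nE°cell / 0.0592 = (2)(+1.79) / 0.0592 = 60.5.

60.5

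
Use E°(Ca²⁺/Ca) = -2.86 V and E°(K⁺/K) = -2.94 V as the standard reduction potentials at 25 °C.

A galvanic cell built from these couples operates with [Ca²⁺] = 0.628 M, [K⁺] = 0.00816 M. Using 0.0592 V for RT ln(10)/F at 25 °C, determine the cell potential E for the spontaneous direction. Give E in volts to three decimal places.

Ca²⁺/Ca is the cathode (higher E°), K⁺/K the anode: E°cell = -2.86 − (-2.94) = +0.08 V, n = 2.
Overall: Ca²⁺(aq) + 2 K(s) → Ca(s) + 2 K⁺(aq)
Q = [K⁺]^2 / ([Ca²⁺]); log Q = -3.975.
E = E° − (0.0592/n) log Q = +0.08 − (0.0592/2)(-3.975) = +0.198 V.

+0.198 V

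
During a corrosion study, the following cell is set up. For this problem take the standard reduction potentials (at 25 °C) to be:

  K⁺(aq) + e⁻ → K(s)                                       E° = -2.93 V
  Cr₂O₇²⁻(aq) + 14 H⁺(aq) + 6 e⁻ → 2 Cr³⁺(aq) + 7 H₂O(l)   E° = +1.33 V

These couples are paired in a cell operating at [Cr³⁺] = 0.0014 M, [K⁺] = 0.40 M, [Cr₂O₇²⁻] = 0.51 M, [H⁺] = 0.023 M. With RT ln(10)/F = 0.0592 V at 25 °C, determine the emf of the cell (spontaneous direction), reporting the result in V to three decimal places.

+4.111 V

Cr₂O₇²⁻/Cr³⁺ is the cathode (higher E°), K⁺/K the anode: E°cell = +1.33 − (-2.93) = +4.26 V, n = 6.
Overall: Cr₂O₇²⁻(aq) + 14 H⁺(aq) + 6 K(s) → 2 Cr³⁺(aq) + 7 H₂O(l) + 6 K⁺(aq)
Q = [Cr³⁺]^2·[K⁺]^6 / ([Cr₂O₇²⁻]·[H⁺]^14); log Q = 15.133.
E = E° − (0.0592/n) log Q = +4.26 − (0.0592/6)(15.133) = +4.111 V.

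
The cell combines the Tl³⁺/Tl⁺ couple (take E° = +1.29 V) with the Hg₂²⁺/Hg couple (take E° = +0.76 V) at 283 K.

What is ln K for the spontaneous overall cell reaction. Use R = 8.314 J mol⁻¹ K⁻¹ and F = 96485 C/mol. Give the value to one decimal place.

Cathode: Tl³⁺/Tl⁺; anode: Hg₂²⁺/Hg. E°cell = (+1.29) − (+0.76) = +0.53 V, with n = 2.
ΔG° = −nFE° = −RT ln K, so ln K = nFE°/(RT) = (2)(96485)(+0.53) / ((8.314)(283)) = 43.468.

43.5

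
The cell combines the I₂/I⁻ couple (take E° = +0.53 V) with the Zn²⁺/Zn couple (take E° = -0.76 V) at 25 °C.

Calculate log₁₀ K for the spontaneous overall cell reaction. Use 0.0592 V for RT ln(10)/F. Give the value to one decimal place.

43.6

Cathode: I₂/I⁻; anode: Zn²⁺/Zn. E°cell = +1.29 V, n = 2.
log K = nE°cell / 0.0592 = (2)(+1.29) / 0.0592 = 43.6.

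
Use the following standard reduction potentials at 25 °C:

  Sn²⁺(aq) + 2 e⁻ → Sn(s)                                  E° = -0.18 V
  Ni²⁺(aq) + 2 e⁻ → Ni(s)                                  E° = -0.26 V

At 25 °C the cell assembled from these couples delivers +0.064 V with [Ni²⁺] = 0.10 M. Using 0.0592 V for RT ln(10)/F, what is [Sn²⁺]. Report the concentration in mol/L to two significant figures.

Sn²⁺/Sn is the cathode, Ni²⁺/Ni the anode: E°cell = +0.08 V, n = 2.
Overall reaction: Sn²⁺(aq) + Ni(s) → Sn(s) + Ni²⁺(aq); Q = [Ni²⁺]^1/[Sn²⁺]^1.
From E = E° − (0.0592/n) log Q: log Q = (E° − E)·n/0.0592 = (+0.08 − (+0.064))·2/0.0592 = 0.5405.
So 1·log[Sn²⁺] = 1·log(0.1) − log Q = -1.0000 − (0.5405) = -1.5405; [Sn²⁺] = 10^(-1.5405) ≈ 0.029 M.

0.029 M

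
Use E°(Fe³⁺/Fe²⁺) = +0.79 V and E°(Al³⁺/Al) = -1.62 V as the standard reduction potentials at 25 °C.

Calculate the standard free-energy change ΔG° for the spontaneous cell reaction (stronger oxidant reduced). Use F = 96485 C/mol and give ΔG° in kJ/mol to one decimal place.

Fe³⁺/Fe²⁺ (E° = +0.79 V) is the cathode; Al³⁺/Al (E° = -1.62 V) is the anode, so E°cell = +2.41 V.
Balancing electrons gives n = 3 (lcm of 1 and 3).
ΔG° = −nFE° = −(3)(96485)(+2.41) = -697,587 J = -697.6 kJ/mol.

-697.6 kJ/mol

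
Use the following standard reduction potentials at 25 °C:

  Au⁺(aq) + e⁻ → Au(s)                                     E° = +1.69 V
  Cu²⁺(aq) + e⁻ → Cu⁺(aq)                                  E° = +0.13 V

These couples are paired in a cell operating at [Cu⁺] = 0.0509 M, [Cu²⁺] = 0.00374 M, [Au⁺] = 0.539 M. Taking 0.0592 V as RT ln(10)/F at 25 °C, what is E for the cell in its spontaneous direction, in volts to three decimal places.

+1.611 V

Au⁺/Au is the cathode (higher E°), Cu²⁺/Cu⁺ the anode: E°cell = +1.69 − (+0.13) = +1.56 V, n = 1.
Overall: Au⁺(aq) + Cu⁺(aq) → Au(s) + Cu²⁺(aq)
Q = [Cu²⁺] / ([Au⁺]·[Cu⁺]); log Q = -0.865.
E = E° − (0.0592/n) log Q = +1.56 − (0.0592/1)(-0.865) = +1.611 V.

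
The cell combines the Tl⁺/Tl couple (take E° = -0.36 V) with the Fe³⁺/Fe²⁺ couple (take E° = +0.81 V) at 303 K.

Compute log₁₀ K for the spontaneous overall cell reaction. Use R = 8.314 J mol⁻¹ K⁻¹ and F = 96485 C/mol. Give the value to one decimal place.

Cathode: Fe³⁺/Fe²⁺; anode: Tl⁺/Tl. E°cell = (+0.81) − (-0.36) = +1.17 V, with n = 1.
ΔG° = −nFE° = −RT ln K, so ln K = nFE°/(RT) = (1)(96485)(+1.17) / ((8.314)(303)) = 44.812.
log₁₀ K = 44.812 / ln 10 = 19.5.

19.5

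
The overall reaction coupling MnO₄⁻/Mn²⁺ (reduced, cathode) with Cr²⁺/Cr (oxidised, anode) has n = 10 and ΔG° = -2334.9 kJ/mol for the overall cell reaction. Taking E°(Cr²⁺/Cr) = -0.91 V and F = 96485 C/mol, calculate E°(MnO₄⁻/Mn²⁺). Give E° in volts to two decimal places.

+1.51 V

E°cell = −ΔG°/(nF) = −(-2334.9×10³)/((10)(96485)) = +2.420 V.
Since MnO₄⁻/Mn²⁺ is the cathode and Cr²⁺/Cr the anode, E°cell = E°(MnO₄⁻/Mn²⁺) − E°(Cr²⁺/Cr).
So E°(MnO₄⁻/Mn²⁺) = E°cell + E°(Cr²⁺/Cr) = +2.420 + (-0.91) = +1.51 V.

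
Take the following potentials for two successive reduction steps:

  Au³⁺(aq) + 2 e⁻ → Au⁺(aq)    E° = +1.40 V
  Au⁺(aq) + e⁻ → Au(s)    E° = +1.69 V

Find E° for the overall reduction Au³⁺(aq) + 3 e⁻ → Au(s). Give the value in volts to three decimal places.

+1.497 V

Standard free energies of sequential steps add: ΔG°₃ = ΔG°₁ + ΔG°₂, so n₃E°₃ = n₁E°₁ + n₂E°₂.
E°₃ = (2×+1.40 + 1×+1.69) / 3 = (+4.490) / 3 = +1.497 V.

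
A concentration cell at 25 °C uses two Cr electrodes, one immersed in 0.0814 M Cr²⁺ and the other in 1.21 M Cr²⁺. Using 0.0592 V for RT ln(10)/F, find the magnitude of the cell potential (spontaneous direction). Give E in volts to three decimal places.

+0.035 V

For a concentration cell E°cell = 0. The 1.21 M side is the cathode (reduction is favoured where [Cr²⁺] is higher).
With n = 2, E = −(0.0592/2) log([Cr²⁺]ₐₙ/[Cr²⁺]꜀ₐₜ) = −(0.0592/2) log(0.0814/1.21) = −(0.0592/2)(-1.172) = +0.035 V.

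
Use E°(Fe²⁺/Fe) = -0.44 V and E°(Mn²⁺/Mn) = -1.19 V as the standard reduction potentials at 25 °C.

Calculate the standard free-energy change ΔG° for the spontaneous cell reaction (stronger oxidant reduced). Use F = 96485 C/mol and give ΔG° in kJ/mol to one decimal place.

Fe²⁺/Fe (E° = -0.44 V) is the cathode; Mn²⁺/Mn (E° = -1.19 V) is the anode, so E°cell = +0.75 V.
Balancing electrons gives n = 2 (lcm of 2 and 2).
ΔG° = −nFE° = −(2)(96485)(+0.75) = -144,728 J = -144.7 kJ/mol.

-144.7 kJ/mol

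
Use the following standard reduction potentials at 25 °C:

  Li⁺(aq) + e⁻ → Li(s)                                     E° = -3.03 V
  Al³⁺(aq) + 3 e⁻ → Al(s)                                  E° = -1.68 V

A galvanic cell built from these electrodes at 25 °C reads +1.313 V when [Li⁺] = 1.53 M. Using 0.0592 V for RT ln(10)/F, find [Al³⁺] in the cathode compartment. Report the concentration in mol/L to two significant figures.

0.048 M

Al³⁺/Al is the cathode, Li⁺/Li the anode: E°cell = +1.35 V, n = 3.
Overall reaction: Al³⁺(aq) + 3 Li(s) → Al(s) + 3 Li⁺(aq); Q = [Li⁺]^3/[Al³⁺]^1.
From E = E° − (0.0592/n) log Q: log Q = (E° − E)·n/0.0592 = (+1.35 − (+1.313))·3/0.0592 = 1.8750.
So 1·log[Al³⁺] = 3·log(1.53) − log Q = 0.5541 − (1.8750) = -1.3209; [Al³⁺] = 10^(-1.3209) ≈ 0.048 M.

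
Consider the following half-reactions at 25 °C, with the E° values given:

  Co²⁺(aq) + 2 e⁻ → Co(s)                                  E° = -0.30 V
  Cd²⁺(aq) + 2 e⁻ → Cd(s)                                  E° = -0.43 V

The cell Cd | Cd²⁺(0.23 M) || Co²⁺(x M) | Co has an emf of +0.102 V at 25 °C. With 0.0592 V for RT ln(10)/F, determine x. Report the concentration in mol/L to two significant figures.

Co²⁺/Co is the cathode, Cd²⁺/Cd the anode: E°cell = +0.13 V, n = 2.
Overall reaction: Co²⁺(aq) + Cd(s) → Co(s) + Cd²⁺(aq); Q = [Cd²⁺]^1/[Co²⁺]^1.
From E = E° − (0.0592/n) log Q: log Q = (E° − E)·n/0.0592 = (+0.13 − (+0.102))·2/0.0592 = 0.9459.
So 1·log[Co²⁺] = 1·log(0.23) − log Q = -0.6383 − (0.9459) = -1.5842; [Co²⁺] = 10^(-1.5842) ≈ 0.026 M.

0.026 M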